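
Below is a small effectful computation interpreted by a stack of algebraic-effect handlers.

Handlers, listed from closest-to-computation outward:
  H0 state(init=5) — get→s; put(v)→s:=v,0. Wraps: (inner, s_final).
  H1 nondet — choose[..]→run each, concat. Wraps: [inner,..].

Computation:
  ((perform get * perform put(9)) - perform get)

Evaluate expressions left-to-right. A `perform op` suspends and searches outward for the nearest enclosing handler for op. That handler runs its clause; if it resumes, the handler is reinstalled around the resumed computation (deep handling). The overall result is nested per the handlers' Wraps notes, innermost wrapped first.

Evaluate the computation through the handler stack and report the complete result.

Answer: [(-9, 9)]

Evaluation trace:
get @ H0 ⇒ 5
put(9) @ H0 ⇒ s:=9
get @ H0 ⇒ 9
H0 returns (-9, 9)
H1 returns [(-9, 9)]
= [(-9, 9)]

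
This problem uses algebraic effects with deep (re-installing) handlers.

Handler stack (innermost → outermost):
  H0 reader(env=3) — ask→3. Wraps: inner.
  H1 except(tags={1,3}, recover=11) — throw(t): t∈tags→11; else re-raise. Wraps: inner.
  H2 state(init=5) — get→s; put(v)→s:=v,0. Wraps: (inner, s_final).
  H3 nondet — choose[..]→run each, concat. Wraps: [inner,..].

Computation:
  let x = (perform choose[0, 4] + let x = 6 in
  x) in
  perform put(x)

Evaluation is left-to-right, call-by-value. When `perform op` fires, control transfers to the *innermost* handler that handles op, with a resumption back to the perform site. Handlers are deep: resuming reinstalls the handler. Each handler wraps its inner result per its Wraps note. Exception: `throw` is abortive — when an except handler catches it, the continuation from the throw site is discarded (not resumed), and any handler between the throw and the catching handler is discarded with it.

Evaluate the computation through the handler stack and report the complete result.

Working:
choose[0, 4] @ H3
  branch[0] choose=0:
    put(6) @ H2 ⇒ s:=6
    H0 returns 0
    H1 returns 0
    H2 returns (0, 6)
    H3 returns [(0, 6)]
  branch[1] choose=4:
    put(10) @ H2 ⇒ s:=10
    H0 returns 0
    H1 returns 0
    H2 returns (0, 10)
    H3 returns [(0, 10)]
= [(0, 6), (0, 10)]

Answer: [(0, 6), (0, 10)]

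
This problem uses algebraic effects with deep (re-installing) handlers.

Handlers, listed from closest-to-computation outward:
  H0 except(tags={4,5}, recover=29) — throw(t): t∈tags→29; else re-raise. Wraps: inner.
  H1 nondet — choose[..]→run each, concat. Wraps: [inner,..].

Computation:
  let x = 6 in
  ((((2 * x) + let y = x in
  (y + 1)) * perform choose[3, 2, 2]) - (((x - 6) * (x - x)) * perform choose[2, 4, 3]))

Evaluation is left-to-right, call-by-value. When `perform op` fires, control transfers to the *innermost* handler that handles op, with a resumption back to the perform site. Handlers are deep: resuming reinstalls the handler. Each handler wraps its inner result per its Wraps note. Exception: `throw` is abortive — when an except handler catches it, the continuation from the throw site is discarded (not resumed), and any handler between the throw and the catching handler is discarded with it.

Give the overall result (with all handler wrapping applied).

Answer: [57, 57, 57, 38, 38, 38, 38, 38, 38]

Evaluation trace:
choose[3, 2, 2] @ H1
  branch[0] choose=3:
    choose[2, 4, 3] @ H1
      branch[0] choose=2:
        H0 returns 57
        H1 returns [57]
      branch[1] choose=4:
        H0 returns 57
        H1 returns [57]
      branch[2] choose=3:
        H0 returns 57
        H1 returns [57]
  branch[1] choose=2:
    choose[2, 4, 3] @ H1
      branch[0] choose=2:
        H0 returns 38
        H1 returns [38]
      branch[1] choose=4:
        H0 returns 38
        H1 returns [38]
      branch[2] choose=3:
        H0 returns 38
        H1 returns [38]
  branch[2] choose=2:
    choose[2, 4, 3] @ H1
      branch[0] choose=2:
        H0 returns 38
        H1 returns [38]
      branch[1] choose=4:
        H0 returns 38
        H1 returns [38]
      branch[2] choose=3:
        H0 returns 38
        H1 returns [38]
= [57, 57, 57, 38, 38, 38, 38, 38, 38]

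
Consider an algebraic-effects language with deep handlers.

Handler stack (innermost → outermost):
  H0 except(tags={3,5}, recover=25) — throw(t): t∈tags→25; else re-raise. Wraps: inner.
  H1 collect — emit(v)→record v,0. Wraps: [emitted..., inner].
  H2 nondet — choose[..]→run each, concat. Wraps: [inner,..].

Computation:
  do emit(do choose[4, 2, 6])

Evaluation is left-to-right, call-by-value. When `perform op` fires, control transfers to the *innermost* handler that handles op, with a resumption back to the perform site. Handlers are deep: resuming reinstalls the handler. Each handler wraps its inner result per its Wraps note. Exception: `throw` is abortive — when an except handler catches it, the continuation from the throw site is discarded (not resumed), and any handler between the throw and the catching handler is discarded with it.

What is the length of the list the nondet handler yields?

Answer: 3

Step-by-step:
choose[4, 2, 6] @ H2
  branch[0] choose=4:
    emit(4) @ H1 ⇒ out+=4
    H0 returns 0
    H1 returns [4, 0]
    H2 returns [[4, 0]]
  branch[1] choose=2:
    emit(2) @ H1 ⇒ out+=2
    H0 returns 0
    H1 returns [2, 0]
    H2 returns [[2, 0]]
  branch[2] choose=6:
    emit(6) @ H1 ⇒ out+=6
    H0 returns 0
    H1 returns [6, 0]
    H2 returns [[6, 0]]
= [[4, 0], [2, 0], [6, 0]]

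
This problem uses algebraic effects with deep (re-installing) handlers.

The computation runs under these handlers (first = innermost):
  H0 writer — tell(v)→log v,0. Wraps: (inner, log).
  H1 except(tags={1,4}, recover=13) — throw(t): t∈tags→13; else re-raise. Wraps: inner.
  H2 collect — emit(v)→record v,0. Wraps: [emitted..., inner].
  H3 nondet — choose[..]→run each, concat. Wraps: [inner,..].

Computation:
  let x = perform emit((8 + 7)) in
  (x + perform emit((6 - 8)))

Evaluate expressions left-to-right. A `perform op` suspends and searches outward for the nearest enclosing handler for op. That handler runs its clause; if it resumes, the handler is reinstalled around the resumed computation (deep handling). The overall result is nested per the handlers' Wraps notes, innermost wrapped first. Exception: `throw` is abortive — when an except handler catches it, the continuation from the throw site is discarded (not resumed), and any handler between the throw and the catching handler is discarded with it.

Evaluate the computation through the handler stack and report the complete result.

Working:
emit(15) @ H2 ⇒ out+=15
emit(-2) @ H2 ⇒ out+=-2
H0 returns (0, ())
H1 returns (0, ())
H2 returns [15, -2, (0, ())]
H3 returns [[15, -2, (0, ())]]
= [[15, -2, (0, ())]]

Answer: [[15, -2, (0, ())]]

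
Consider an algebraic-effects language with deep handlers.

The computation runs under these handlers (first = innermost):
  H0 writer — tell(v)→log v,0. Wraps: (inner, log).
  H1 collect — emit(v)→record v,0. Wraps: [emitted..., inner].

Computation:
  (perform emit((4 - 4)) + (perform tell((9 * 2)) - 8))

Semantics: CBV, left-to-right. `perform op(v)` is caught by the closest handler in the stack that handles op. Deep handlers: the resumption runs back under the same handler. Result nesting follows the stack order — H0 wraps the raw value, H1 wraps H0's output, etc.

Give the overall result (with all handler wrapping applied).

Step-by-step:
emit(0) @ H1 ⇒ out+=0
tell(18) @ H0 ⇒ log+=18
H0 returns (-8, (18))
H1 returns [0, (-8, (18))]
= [0, (-8, (18))]

Answer: [0, (-8, (18))]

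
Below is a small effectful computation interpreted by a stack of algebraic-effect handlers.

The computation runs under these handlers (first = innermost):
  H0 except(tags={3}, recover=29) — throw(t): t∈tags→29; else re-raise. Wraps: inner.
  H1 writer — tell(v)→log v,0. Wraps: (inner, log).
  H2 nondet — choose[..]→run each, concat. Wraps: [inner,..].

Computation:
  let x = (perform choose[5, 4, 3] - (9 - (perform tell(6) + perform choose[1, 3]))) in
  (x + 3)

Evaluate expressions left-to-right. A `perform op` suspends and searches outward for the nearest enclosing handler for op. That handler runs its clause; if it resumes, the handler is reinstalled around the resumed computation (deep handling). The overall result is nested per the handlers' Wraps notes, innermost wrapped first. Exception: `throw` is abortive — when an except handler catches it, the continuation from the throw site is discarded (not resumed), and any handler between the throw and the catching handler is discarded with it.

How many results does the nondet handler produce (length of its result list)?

Answer: 6

Working:
choose[5, 4, 3] @ H2
  branch[0] choose=5:
    tell(6) @ H1 ⇒ log+=6
    choose[1, 3] @ H2
      branch[0] choose=1:
        H0 returns 0
        H1 returns (0, (6))
        H2 returns [(0, (6))]
      branch[1] choose=3:
        H0 returns 2
        H1 returns (2, (6))
        H2 returns [(2, (6))]
  branch[1] choose=4:
    tell(6) @ H1 ⇒ log+=6
    choose[1, 3] @ H2
      branch[0] choose=1:
        H0 returns -1
        H1 returns (-1, (6))
        H2 returns [(-1, (6))]
      branch[1] choose=3:
        H0 returns 1
        H1 returns (1, (6))
        H2 returns [(1, (6))]
  branch[2] choose=3:
    tell(6) @ H1 ⇒ log+=6
    choose[1, 3] @ H2
      branch[0] choose=1:
        H0 returns -2
        H1 returns (-2, (6))
        H2 returns [(-2, (6))]
      branch[1] choose=3:
        H0 returns 0
        H1 returns (0, (6))
        H2 returns [(0, (6))]
= [(0, (6)), (2, (6)), (-1, (6)), (1, (6)), (-2, (6)), (0, (6))]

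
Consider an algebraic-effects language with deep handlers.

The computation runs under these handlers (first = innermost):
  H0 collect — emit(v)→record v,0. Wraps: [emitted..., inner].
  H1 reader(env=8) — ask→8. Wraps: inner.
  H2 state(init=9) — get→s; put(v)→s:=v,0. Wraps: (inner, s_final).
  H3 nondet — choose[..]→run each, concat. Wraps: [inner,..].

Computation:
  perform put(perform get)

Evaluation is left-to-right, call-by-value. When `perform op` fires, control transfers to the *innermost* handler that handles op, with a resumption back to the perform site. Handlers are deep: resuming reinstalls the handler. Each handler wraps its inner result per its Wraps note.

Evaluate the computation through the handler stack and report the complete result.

Evaluation trace:
get @ H2 ⇒ 9
put(9) @ H2 ⇒ s:=9
H0 returns [0]
H1 returns [0]
H2 returns ([0], 9)
H3 returns [([0], 9)]
= [([0], 9)]

Answer: [([0], 9)]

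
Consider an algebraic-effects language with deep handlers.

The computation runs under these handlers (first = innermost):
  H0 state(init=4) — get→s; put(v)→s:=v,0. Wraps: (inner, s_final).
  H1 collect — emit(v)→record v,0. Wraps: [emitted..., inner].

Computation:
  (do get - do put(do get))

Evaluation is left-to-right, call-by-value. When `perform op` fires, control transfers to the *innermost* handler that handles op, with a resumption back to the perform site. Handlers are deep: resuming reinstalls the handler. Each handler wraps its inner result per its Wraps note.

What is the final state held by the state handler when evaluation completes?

Answer: 4

Evaluation trace:
get @ H0 ⇒ 4
get @ H0 ⇒ 4
put(4) @ H0 ⇒ s:=4
H0 returns (4, 4)
H1 returns [(4, 4)]
= [(4, 4)]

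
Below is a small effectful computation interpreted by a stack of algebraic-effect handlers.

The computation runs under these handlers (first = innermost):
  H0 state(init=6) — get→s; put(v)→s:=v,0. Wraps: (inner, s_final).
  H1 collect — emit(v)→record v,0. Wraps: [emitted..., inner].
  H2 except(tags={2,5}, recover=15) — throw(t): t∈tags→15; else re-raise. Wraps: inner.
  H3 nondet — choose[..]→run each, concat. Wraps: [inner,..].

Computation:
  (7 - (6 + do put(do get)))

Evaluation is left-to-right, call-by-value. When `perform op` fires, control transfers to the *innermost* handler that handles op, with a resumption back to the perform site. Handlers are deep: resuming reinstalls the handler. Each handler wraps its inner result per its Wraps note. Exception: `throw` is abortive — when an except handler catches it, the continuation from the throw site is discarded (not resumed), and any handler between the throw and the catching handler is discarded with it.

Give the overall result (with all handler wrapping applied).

Answer: [[(1, 6)]]

Working:
get @ H0 ⇒ 6
put(6) @ H0 ⇒ s:=6
H0 returns (1, 6)
H1 returns [(1, 6)]
H2 returns [(1, 6)]
H3 returns [[(1, 6)]]
= [[(1, 6)]]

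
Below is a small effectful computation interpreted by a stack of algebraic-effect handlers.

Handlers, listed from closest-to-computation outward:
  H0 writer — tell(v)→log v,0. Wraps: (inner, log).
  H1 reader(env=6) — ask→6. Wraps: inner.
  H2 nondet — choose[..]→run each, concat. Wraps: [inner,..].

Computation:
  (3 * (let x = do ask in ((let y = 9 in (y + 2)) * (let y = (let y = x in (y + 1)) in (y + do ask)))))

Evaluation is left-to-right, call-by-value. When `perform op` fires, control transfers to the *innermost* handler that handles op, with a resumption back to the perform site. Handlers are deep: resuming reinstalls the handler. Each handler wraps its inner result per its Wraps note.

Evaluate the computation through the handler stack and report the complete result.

Evaluation trace:
ask @ H1 ⇒ 6
ask @ H1 ⇒ 6
H0 returns (429, ())
H1 returns (429, ())
H2 returns [(429, ())]
= [(429, ())]

Answer: [(429, ())]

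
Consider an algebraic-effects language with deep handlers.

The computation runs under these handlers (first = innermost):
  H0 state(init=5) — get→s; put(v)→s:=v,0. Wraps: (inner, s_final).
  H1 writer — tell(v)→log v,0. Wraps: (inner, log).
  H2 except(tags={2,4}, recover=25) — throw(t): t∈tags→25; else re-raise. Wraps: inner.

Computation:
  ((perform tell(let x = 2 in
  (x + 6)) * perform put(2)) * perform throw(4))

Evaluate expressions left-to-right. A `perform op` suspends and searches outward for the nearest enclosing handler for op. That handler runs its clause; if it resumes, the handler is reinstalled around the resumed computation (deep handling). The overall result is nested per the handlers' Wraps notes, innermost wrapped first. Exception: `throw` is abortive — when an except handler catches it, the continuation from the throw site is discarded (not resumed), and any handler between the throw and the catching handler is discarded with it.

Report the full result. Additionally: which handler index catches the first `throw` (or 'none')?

Answer: 25 ; first throw caught by: H2

Working:
tell(8) @ H1 ⇒ log+=8
put(2) @ H0 ⇒ s:=2
throw(4) @ H2 caught ⇒ 25
= 25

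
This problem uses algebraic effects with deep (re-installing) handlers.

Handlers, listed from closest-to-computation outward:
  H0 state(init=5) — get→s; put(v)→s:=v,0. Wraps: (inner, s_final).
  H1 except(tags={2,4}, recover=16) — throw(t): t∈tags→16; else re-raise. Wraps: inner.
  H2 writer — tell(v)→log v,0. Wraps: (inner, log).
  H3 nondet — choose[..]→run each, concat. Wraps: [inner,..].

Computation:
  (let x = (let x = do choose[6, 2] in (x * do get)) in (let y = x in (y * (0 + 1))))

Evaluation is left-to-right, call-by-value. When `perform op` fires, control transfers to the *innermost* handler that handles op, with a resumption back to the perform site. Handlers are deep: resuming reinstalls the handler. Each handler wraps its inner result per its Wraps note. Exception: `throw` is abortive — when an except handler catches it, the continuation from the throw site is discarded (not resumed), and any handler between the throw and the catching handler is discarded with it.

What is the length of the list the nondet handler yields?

Answer: 2

Step-by-step:
choose[6, 2] @ H3
  branch[0] choose=6:
    get @ H0 ⇒ 5
    H0 returns (30, 5)
    H1 returns (30, 5)
    H2 returns ((30, 5), ())
    H3 returns [((30, 5), ())]
  branch[1] choose=2:
    get @ H0 ⇒ 5
    H0 returns (10, 5)
    H1 returns (10, 5)
    H2 returns ((10, 5), ())
    H3 returns [((10, 5), ())]
= [((30, 5), ()), ((10, 5), ())]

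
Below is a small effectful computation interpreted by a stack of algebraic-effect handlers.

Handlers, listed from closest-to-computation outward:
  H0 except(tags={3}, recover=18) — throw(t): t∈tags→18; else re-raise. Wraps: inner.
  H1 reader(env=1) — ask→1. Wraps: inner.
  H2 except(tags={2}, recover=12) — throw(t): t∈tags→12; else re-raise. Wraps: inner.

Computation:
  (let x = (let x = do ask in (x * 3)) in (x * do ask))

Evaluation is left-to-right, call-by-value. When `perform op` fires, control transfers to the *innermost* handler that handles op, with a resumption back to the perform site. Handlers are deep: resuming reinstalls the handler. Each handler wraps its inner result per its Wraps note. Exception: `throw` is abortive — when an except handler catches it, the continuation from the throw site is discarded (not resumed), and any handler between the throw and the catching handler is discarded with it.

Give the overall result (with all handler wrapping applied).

Answer: 3

Evaluation trace:
ask @ H1 ⇒ 1
ask @ H1 ⇒ 1
H0 returns 3
H1 returns 3
H2 returns 3
= 3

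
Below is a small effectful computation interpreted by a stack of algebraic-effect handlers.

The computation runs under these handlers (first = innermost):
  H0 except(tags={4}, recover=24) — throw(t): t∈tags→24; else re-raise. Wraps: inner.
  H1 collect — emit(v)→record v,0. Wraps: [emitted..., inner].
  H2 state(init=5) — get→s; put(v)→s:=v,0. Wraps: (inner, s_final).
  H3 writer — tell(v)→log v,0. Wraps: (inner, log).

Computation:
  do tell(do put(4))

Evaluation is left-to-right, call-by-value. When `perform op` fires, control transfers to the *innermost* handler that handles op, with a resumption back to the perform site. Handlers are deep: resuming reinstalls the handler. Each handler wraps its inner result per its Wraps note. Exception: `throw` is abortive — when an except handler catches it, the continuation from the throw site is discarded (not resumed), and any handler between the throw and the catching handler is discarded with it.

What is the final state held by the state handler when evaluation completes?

Working:
put(4) @ H2 ⇒ s:=4
tell(0) @ H3 ⇒ log+=0
H0 returns 0
H1 returns [0]
H2 returns ([0], 4)
H3 returns (([0], 4), (0))
= (([0], 4), (0))

Answer: 4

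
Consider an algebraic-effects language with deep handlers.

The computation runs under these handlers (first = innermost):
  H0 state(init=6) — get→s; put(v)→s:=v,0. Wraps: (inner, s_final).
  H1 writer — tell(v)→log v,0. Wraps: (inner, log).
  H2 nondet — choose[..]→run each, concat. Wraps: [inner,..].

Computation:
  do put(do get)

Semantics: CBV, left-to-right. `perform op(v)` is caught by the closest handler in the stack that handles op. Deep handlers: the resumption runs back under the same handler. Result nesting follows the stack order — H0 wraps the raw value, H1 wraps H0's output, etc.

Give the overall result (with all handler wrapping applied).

Answer: [((0, 6), ())]

Evaluation trace:
get @ H0 ⇒ 6
put(6) @ H0 ⇒ s:=6
H0 returns (0, 6)
H1 returns ((0, 6), ())
H2 returns [((0, 6), ())]
= [((0, 6), ())]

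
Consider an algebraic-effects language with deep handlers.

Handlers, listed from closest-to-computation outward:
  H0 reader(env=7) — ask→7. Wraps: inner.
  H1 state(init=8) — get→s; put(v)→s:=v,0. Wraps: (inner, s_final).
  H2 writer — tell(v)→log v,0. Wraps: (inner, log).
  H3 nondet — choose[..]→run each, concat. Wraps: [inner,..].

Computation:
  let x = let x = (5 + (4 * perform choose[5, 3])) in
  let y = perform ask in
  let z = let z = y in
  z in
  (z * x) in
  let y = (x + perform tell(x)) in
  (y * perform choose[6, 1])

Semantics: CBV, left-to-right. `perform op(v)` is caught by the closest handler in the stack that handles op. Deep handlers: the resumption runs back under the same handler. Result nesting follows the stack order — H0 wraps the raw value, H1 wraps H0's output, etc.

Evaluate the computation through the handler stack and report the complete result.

Answer: [((1050, 8), (175)), ((175, 8), (175)), ((714, 8), (119)), ((119, 8), (119))]

Working:
choose[5, 3] @ H3
  branch[0] choose=5:
    ask @ H0 ⇒ 7
    tell(175) @ H2 ⇒ log+=175
    choose[6, 1] @ H3
      branch[0] choose=6:
        H0 returns 1050
        H1 returns (1050, 8)
        H2 returns ((1050, 8), (175))
        H3 returns [((1050, 8), (175))]
      branch[1] choose=1:
        H0 returns 175
        H1 returns (175, 8)
        H2 returns ((175, 8), (175))
        H3 returns [((175, 8), (175))]
  branch[1] choose=3:
    ask @ H0 ⇒ 7
    tell(119) @ H2 ⇒ log+=119
    choose[6, 1] @ H3
      branch[0] choose=6:
        H0 returns 714
        H1 returns (714, 8)
        H2 returns ((714, 8), (119))
        H3 returns [((714, 8), (119))]
      branch[1] choose=1:
        H0 returns 119
        H1 returns (119, 8)
        H2 returns ((119, 8), (119))
        H3 returns [((119, 8), (119))]
= [((1050, 8), (175)), ((175, 8), (175)), ((714, 8), (119)), ((119, 8), (119))]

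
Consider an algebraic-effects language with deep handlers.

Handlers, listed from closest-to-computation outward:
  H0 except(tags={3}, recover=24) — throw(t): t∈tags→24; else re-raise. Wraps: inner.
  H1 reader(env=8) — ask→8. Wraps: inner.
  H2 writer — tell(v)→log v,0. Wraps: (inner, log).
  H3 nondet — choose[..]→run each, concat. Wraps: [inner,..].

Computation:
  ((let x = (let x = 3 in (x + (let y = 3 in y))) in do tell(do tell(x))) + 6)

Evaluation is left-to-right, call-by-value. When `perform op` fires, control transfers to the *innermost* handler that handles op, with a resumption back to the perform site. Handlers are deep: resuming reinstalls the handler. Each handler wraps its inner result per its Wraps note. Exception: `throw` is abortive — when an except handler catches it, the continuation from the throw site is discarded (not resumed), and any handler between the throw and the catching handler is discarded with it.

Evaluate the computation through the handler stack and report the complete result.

Working:
tell(6) @ H2 ⇒ log+=6
tell(0) @ H2 ⇒ log+=0
H0 returns 6
H1 returns 6
H2 returns (6, (6, 0))
H3 returns [(6, (6, 0))]
= [(6, (6, 0))]

Answer: [(6, (6, 0))]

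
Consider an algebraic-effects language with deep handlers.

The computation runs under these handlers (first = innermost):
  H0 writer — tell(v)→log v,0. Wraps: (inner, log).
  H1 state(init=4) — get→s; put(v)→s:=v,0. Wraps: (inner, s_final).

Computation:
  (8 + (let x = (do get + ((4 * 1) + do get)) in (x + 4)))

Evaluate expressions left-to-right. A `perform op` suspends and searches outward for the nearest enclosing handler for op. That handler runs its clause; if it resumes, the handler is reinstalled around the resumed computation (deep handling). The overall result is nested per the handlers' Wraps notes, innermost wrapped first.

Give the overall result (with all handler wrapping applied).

Working:
get @ H1 ⇒ 4
get @ H1 ⇒ 4
H0 returns (24, ())
H1 returns ((24, ()), 4)
= ((24, ()), 4)

Answer: ((24, ()), 4)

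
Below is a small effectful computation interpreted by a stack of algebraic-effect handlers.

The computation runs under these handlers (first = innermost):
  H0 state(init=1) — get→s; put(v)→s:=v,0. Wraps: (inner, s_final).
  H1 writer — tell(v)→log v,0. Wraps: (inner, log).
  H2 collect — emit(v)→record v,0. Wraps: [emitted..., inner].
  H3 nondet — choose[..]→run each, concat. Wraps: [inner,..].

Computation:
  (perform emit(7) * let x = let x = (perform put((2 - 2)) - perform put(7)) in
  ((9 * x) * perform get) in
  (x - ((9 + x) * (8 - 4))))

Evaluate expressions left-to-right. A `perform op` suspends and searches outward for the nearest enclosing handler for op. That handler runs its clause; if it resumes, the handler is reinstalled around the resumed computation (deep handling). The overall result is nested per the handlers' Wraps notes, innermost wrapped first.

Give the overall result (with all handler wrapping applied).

Working:
emit(7) @ H2 ⇒ out+=7
put(0) @ H0 ⇒ s:=0
put(7) @ H0 ⇒ s:=7
get @ H0 ⇒ 7
H0 returns (0, 7)
H1 returns ((0, 7), ())
H2 returns [7, ((0, 7), ())]
H3 returns [[7, ((0, 7), ())]]
= [[7, ((0, 7), ())]]

Answer: [[7, ((0, 7), ())]]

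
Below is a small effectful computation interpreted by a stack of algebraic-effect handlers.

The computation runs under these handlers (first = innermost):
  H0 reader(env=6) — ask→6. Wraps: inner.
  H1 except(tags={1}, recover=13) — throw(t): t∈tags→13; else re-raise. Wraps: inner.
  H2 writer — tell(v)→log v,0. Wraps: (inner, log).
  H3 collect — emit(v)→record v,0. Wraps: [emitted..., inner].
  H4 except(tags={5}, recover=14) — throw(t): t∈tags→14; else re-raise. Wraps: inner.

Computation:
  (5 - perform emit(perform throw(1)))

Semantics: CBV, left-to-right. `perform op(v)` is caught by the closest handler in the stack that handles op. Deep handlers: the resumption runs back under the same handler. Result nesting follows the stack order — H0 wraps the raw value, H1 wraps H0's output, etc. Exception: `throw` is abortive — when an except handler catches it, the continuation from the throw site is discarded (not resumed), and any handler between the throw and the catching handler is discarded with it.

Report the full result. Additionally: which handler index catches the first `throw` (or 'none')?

Answer: [(13, ())] ; first throw caught by: H1

Working:
throw(1) @ H1 caught ⇒ 13
H2 returns (13, ())
H3 returns [(13, ())]
H4 returns [(13, ())]
= [(13, ())]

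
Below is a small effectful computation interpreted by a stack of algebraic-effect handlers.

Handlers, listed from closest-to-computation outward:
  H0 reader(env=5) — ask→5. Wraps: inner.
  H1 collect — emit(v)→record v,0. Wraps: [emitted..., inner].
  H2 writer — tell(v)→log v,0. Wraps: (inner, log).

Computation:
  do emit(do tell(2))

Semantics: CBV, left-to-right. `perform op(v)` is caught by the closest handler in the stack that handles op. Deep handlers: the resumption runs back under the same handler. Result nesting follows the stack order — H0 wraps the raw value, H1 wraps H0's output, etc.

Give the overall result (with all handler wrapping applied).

Step-by-step:
tell(2) @ H2 ⇒ log+=2
emit(0) @ H1 ⇒ out+=0
H0 returns 0
H1 returns [0, 0]
H2 returns ([0, 0], (2))
= ([0, 0], (2))

Answer: ([0, 0], (2))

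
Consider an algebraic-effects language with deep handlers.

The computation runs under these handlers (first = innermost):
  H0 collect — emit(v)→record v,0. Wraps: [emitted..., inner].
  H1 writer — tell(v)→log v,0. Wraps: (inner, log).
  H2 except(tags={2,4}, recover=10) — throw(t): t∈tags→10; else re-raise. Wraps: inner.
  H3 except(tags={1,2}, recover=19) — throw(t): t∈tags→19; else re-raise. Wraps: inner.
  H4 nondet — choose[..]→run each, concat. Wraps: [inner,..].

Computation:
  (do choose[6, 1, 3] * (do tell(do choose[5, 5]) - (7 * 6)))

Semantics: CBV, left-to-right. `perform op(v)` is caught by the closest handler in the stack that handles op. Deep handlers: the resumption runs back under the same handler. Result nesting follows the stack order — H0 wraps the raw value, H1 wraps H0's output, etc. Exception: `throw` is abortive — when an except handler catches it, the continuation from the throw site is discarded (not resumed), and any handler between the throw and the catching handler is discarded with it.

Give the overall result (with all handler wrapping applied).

Step-by-step:
choose[6, 1, 3] @ H4
  branch[0] choose=6:
    choose[5, 5] @ H4
      branch[0] choose=5:
        tell(5) @ H1 ⇒ log+=5
        H0 returns [-252]
        H1 returns ([-252], (5))
        H2 returns ([-252], (5))
        H3 returns ([-252], (5))
        H4 returns [([-252], (5))]
      branch[1] choose=5:
        tell(5) @ H1 ⇒ log+=5
        H0 returns [-252]
        H1 returns ([-252], (5))
        H2 returns ([-252], (5))
        H3 returns ([-252], (5))
        H4 returns [([-252], (5))]
  branch[1] choose=1:
    choose[5, 5] @ H4
      branch[0] choose=5:
        tell(5) @ H1 ⇒ log+=5
        H0 returns [-42]
        H1 returns ([-42], (5))
        H2 returns ([-42], (5))
        H3 returns ([-42], (5))
        H4 returns [([-42], (5))]
      branch[1] choose=5:
        tell(5) @ H1 ⇒ log+=5
        H0 returns [-42]
        H1 returns ([-42], (5))
        H2 returns ([-42], (5))
        H3 returns ([-42], (5))
        H4 returns [([-42], (5))]
  branch[2] choose=3:
    choose[5, 5] @ H4
      branch[0] choose=5:
        tell(5) @ H1 ⇒ log+=5
        H0 returns [-126]
        H1 returns ([-126], (5))
        H2 returns ([-126], (5))
        H3 returns ([-126], (5))
        H4 returns [([-126], (5))]
      branch[1] choose=5:
        tell(5) @ H1 ⇒ log+=5
        H0 returns [-126]
        H1 returns ([-126], (5))
        H2 returns ([-126], (5))
        H3 returns ([-126], (5))
        H4 returns [([-126], (5))]
= [([-252], (5)), ([-252], (5)), ([-42], (5)), ([-42], (5)), ([-126], (5)), ([-126], (5))]

Answer: [([-252], (5)), ([-252], (5)), ([-42], (5)), ([-42], (5)), ([-126], (5)), ([-126], (5))]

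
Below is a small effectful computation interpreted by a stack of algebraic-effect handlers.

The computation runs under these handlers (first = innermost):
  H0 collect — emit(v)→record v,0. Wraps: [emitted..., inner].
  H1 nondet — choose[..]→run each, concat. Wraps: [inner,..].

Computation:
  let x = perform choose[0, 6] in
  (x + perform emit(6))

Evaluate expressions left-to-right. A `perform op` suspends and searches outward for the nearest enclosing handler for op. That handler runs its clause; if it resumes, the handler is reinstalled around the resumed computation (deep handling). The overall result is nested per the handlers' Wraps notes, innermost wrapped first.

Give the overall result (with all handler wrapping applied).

Working:
choose[0, 6] @ H1
  branch[0] choose=0:
    emit(6) @ H0 ⇒ out+=6
    H0 returns [6, 0]
    H1 returns [[6, 0]]
  branch[1] choose=6:
    emit(6) @ H0 ⇒ out+=6
    H0 returns [6, 6]
    H1 returns [[6, 6]]
= [[6, 0], [6, 6]]

Answer: [[6, 0], [6, 6]]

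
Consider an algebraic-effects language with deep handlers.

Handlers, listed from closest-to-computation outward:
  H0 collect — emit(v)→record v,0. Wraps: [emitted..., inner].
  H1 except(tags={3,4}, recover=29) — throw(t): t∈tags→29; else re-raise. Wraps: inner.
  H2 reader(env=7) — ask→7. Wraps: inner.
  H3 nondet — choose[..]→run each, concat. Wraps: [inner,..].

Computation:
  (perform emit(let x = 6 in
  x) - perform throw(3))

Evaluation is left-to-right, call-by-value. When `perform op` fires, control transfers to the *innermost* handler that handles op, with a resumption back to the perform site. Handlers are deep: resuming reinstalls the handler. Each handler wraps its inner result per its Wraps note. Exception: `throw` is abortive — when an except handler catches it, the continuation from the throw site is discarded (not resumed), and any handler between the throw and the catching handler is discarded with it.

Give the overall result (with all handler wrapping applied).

Answer: [29]

Step-by-step:
emit(6) @ H0 ⇒ out+=6
throw(3) @ H1 caught ⇒ 29
H2 returns 29
H3 returns [29]
= [29]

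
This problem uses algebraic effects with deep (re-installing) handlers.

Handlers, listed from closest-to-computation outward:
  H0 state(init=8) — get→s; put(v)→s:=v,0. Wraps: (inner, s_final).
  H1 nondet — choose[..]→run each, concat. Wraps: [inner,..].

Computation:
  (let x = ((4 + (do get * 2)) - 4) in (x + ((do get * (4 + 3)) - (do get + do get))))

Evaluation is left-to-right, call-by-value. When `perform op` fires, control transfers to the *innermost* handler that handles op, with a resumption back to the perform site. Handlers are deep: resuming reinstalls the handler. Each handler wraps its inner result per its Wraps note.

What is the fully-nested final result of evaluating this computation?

Answer: [(56, 8)]

Step-by-step:
get @ H0 ⇒ 8
get @ H0 ⇒ 8
get @ H0 ⇒ 8
get @ H0 ⇒ 8
H0 returns (56, 8)
H1 returns [(56, 8)]
= [(56, 8)]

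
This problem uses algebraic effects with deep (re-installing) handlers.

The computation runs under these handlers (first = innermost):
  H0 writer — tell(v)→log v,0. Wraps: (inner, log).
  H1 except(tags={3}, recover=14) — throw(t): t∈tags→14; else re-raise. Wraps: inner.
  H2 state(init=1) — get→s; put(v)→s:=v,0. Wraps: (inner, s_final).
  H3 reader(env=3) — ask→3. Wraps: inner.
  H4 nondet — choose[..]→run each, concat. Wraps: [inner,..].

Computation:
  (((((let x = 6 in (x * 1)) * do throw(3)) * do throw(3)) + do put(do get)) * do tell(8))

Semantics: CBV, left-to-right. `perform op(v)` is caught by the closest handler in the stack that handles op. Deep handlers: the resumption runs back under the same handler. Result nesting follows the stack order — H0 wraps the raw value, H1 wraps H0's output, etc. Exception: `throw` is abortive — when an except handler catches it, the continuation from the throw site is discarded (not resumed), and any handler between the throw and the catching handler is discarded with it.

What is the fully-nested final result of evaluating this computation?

Answer: [(14, 1)]

Evaluation trace:
throw(3) @ H1 caught ⇒ 14
H2 returns (14, 1)
H3 returns (14, 1)
H4 returns [(14, 1)]
= [(14, 1)]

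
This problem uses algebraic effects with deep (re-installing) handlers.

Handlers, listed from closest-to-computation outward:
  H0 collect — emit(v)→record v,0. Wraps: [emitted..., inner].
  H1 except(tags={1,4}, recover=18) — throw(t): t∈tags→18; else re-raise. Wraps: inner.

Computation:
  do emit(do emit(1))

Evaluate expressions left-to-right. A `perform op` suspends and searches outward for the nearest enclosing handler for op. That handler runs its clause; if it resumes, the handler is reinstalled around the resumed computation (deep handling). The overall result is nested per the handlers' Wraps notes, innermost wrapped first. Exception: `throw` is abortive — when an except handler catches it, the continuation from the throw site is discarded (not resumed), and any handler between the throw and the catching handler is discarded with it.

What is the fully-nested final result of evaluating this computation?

Answer: [1, 0, 0]

Step-by-step:
emit(1) @ H0 ⇒ out+=1
emit(0) @ H0 ⇒ out+=0
H0 returns [1, 0, 0]
H1 returns [1, 0, 0]
= [1, 0, 0]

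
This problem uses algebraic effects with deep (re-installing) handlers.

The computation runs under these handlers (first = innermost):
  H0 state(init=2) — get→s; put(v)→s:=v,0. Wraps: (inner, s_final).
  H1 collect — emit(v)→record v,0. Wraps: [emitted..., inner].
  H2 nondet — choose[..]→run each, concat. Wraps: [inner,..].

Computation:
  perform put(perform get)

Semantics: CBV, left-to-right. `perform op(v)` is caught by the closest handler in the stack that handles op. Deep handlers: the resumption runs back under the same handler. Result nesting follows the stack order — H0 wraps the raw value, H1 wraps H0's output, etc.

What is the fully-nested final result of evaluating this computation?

Evaluation trace:
get @ H0 ⇒ 2
put(2) @ H0 ⇒ s:=2
H0 returns (0, 2)
H1 returns [(0, 2)]
H2 returns [[(0, 2)]]
= [[(0, 2)]]

Answer: [[(0, 2)]]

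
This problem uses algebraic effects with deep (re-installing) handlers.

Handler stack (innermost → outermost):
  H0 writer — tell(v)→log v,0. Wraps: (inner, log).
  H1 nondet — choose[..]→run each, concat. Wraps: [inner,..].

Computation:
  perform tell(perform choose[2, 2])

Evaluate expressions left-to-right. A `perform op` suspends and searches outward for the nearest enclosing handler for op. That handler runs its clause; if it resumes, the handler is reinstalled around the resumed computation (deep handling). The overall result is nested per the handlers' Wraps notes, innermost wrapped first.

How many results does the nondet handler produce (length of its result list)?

Working:
choose[2, 2] @ H1
  branch[0] choose=2:
    tell(2) @ H0 ⇒ log+=2
    H0 returns (0, (2))
    H1 returns [(0, (2))]
  branch[1] choose=2:
    tell(2) @ H0 ⇒ log+=2
    H0 returns (0, (2))
    H1 returns [(0, (2))]
= [(0, (2)), (0, (2))]

Answer: 2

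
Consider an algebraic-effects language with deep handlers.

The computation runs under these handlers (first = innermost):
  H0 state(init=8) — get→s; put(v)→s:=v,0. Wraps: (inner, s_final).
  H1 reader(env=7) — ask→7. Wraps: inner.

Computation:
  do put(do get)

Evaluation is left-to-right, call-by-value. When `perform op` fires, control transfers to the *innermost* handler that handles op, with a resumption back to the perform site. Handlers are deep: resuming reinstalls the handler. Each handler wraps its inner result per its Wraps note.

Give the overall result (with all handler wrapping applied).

Answer: (0, 8)

Evaluation trace:
get @ H0 ⇒ 8
put(8) @ H0 ⇒ s:=8
H0 returns (0, 8)
H1 returns (0, 8)
= (0, 8)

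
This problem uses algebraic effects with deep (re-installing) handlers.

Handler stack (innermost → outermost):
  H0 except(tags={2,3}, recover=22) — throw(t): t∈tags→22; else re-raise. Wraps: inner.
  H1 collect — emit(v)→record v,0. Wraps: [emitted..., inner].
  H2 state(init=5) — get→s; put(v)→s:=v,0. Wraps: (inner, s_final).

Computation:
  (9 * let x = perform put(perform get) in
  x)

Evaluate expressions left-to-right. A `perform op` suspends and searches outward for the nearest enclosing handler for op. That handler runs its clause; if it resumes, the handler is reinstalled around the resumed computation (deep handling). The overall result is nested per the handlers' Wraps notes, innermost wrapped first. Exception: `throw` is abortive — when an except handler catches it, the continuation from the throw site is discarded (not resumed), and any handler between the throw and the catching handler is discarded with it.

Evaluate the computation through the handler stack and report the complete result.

Evaluation trace:
get @ H2 ⇒ 5
put(5) @ H2 ⇒ s:=5
H0 returns 0
H1 returns [0]
H2 returns ([0], 5)
= ([0], 5)

Answer: ([0], 5)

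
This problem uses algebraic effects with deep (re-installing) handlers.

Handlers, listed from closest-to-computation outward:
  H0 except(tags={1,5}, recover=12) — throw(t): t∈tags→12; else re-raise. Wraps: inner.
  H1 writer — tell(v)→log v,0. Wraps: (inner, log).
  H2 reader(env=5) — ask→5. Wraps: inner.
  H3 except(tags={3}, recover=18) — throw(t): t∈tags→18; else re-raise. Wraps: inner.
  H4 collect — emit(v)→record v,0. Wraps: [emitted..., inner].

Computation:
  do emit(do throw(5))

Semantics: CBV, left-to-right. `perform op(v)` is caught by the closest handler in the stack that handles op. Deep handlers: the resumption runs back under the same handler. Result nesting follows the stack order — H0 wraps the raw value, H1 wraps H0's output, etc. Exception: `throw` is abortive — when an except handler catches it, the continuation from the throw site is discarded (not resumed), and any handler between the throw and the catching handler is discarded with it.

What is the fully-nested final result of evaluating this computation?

Answer: [(12, ())]

Working:
throw(5) @ H0 caught ⇒ 12
H1 returns (12, ())
H2 returns (12, ())
H3 returns (12, ())
H4 returns [(12, ())]
= [(12, ())]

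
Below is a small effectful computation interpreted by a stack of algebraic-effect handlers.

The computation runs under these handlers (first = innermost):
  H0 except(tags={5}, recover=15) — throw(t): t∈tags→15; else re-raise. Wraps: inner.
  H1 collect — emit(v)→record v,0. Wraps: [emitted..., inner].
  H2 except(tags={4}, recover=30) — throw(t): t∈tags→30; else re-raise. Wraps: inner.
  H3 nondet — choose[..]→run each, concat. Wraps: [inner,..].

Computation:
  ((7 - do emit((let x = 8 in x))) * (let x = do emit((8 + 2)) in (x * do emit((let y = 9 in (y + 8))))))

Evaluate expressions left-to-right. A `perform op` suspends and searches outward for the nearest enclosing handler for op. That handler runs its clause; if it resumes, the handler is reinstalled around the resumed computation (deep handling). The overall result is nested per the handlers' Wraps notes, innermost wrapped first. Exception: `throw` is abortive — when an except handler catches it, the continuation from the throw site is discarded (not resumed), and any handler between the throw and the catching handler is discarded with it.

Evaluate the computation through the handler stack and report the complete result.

Step-by-step:
emit(8) @ H1 ⇒ out+=8
emit(10) @ H1 ⇒ out+=10
emit(17) @ H1 ⇒ out+=17
H0 returns 0
H1 returns [8, 10, 17, 0]
H2 returns [8, 10, 17, 0]
H3 returns [[8, 10, 17, 0]]
= [[8, 10, 17, 0]]

Answer: [[8, 10, 17, 0]]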